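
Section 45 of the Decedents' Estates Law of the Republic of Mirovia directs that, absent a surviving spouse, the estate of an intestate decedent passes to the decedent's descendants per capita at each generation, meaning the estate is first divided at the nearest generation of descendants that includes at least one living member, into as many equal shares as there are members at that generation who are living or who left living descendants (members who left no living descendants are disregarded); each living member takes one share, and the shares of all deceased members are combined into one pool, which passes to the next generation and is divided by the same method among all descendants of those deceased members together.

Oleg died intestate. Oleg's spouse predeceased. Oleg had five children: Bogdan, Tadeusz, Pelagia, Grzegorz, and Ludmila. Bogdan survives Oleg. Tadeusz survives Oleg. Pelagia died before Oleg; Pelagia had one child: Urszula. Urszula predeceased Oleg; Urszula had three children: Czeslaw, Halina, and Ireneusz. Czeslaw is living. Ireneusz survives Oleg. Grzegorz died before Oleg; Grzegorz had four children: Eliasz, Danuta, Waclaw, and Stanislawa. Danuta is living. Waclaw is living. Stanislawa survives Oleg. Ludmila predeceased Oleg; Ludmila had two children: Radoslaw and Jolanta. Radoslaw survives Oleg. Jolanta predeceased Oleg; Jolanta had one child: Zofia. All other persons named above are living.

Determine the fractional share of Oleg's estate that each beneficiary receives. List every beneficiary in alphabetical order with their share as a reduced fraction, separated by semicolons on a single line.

Bogdan 1/5; Czeslaw 3/70; Danuta 3/35; Eliasz 3/35; Halina 3/70; Ireneusz 3/70; Radoslaw 3/35; Stanislawa 3/35; Tadeusz 1/5; Waclaw 3/35; Zofia 3/70

There is no surviving spouse, so the entire estate passes to Oleg's descendants per capita at each generation.
At generation 1 (Bogdan, Tadeusz, Pelagia, Grzegorz, Ludmila) there are 5 shares of (1)/5 = 1/5 each.
Living: Bogdan and Tadeusz — each takes 1/5.
Deceased: Pelagia, Grzegorz, and Ludmila. Their combined 3/5 is pooled and carried to generation 2.
At generation 2 (Urszula, Eliasz, Danuta, Waclaw, Stanislawa, Radoslaw, Jolanta) there are 7 shares of (3/5)/7 = 3/35 each.
Living: Eliasz, Danuta, Waclaw, Stanislawa, and Radoslaw — each takes 3/35.
Deceased: Urszula and Jolanta. Their combined 6/35 is pooled and carried to generation 3.
At generation 3 (Czeslaw, Halina, Ireneusz, Zofia) there are 4 shares of (6/35)/4 = 3/70 each.
Living: Czeslaw, Halina, Ireneusz, and Zofia — each takes 3/70.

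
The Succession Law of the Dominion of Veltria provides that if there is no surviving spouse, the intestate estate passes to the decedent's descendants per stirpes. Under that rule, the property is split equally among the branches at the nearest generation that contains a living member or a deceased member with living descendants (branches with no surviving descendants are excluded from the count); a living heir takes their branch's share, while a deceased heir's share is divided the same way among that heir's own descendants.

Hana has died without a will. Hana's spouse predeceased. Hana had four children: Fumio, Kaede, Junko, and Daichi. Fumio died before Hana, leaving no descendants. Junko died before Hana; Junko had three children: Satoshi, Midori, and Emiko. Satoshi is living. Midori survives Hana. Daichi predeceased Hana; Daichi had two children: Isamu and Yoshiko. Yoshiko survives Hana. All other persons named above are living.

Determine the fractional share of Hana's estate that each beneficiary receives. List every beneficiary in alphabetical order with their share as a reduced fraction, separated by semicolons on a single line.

There is no surviving spouse, so the entire estate passes to Hana's descendants per stirpes.
Fumio left no surviving issue, so that branch lapses and is disregarded.
The estate is divided into 3 equal shares of 1/3 among Kaede, Junko, Daichi.
Kaede is living and takes 1/3.
Junko predeceased; the 1/3 allotted to Junko's branch passes to Junko's issue by representation.
The 1/3 is divided into 3 equal shares of 1/9 among Satoshi, Midori, Emiko.
Satoshi is living and takes 1/9.
Midori is living and takes 1/9.
Emiko is living and takes 1/9.
Daichi predeceased; the 1/3 allotted to Daichi's branch passes to Daichi's issue by representation.
The 1/3 is divided into 2 equal shares of 1/6 among Isamu, Yoshiko.
Isamu is living and takes 1/6.
Yoshiko is living and takes 1/6.

Emiko 1/9; Isamu 1/6; Kaede 1/3; Midori 1/9; Satoshi 1/9; Yoshiko 1/6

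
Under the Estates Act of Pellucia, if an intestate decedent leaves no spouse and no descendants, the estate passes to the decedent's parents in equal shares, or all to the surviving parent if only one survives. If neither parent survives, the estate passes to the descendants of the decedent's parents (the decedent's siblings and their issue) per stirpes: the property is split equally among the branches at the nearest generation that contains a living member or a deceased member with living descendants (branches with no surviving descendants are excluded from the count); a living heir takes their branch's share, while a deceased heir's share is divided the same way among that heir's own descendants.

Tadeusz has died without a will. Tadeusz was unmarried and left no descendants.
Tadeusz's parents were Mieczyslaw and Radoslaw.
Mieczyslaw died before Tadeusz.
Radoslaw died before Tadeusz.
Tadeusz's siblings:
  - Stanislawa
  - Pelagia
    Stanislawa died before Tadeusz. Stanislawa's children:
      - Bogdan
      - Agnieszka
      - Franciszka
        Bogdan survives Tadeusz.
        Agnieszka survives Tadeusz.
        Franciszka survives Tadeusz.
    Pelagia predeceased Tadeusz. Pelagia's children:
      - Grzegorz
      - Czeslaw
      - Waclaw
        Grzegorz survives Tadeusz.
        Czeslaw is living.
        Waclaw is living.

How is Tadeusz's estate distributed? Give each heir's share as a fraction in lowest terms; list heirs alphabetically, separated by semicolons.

Neither parent survives and there are no descendants, so the estate passes to Tadeusz's siblings and their issue per stirpes.
The estate is divided into 2 equal shares of 1/2 among Stanislawa, Pelagia.
Stanislawa predeceased; the 1/2 allotted to Stanislawa's branch passes to Stanislawa's issue by representation.
The 1/2 is divided into 3 equal shares of 1/6 among Bogdan, Agnieszka, Franciszka.
Bogdan is living and takes 1/6.
Agnieszka is living and takes 1/6.
Franciszka is living and takes 1/6.
Pelagia predeceased; the 1/2 allotted to Pelagia's branch passes to Pelagia's issue by representation.
The 1/2 is divided into 3 equal shares of 1/6 among Grzegorz, Czeslaw, Waclaw.
Grzegorz is living and takes 1/6.
Czeslaw is living and takes 1/6.
Waclaw is living and takes 1/6.

Agnieszka 1/6; Bogdan 1/6; Czeslaw 1/6; Franciszka 1/6; Grzegorz 1/6; Waclaw 1/6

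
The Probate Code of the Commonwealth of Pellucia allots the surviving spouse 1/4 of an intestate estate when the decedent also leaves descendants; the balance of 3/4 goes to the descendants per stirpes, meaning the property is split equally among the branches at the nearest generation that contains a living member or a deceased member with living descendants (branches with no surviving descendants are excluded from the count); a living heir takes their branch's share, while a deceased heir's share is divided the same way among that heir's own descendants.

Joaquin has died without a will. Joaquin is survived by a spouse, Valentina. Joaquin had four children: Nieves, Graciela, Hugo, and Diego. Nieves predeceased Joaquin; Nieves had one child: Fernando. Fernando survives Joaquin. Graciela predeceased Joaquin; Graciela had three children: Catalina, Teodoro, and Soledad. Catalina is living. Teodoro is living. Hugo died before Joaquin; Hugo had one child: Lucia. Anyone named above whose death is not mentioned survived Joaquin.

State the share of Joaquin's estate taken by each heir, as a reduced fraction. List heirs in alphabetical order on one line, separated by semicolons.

Catalina 1/16; Diego 3/16; Fernando 3/16; Lucia 3/16; Soledad 1/16; Teodoro 1/16; Valentina 1/4

Valentina, as surviving spouse, takes 1/4.
The remaining 3/4 passes to Joaquin's descendants per stirpes.
The 3/4 is divided into 4 equal shares of 3/16 among Nieves, Graciela, Hugo, Diego.
Nieves predeceased; the 3/16 allotted to Nieves's branch passes to Nieves's issue by representation.
Fernando is the sole taker at this level and receives the full 3/16.
Graciela predeceased; the 3/16 allotted to Graciela's branch passes to Graciela's issue by representation.
The 3/16 is divided into 3 equal shares of 1/16 among Catalina, Teodoro, Soledad.
Catalina is living and takes 1/16.
Teodoro is living and takes 1/16.
Soledad is living and takes 1/16.
Hugo predeceased; the 3/16 allotted to Hugo's branch passes to Hugo's issue by representation.
Lucia is the sole taker at this level and receives the full 3/16.
Diego is living and takes 3/16.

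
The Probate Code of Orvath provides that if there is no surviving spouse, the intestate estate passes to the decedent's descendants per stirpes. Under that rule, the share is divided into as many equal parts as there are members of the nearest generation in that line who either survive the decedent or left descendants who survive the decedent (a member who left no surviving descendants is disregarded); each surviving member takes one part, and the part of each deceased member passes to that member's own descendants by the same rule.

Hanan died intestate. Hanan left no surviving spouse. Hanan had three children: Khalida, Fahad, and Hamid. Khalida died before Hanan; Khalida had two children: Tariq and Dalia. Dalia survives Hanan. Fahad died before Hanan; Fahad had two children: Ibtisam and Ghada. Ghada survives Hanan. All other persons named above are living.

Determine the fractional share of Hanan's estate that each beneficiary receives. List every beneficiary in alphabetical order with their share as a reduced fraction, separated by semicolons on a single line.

There is no surviving spouse, so the entire estate passes to Hanan's descendants per stirpes.
The estate is divided into 3 equal shares of 1/3 among Khalida, Fahad, Hamid.
Khalida predeceased; the 1/3 allotted to Khalida's branch passes to Khalida's issue by representation.
The 1/3 is divided into 2 equal shares of 1/6 among Tariq, Dalia.
Tariq is living and takes 1/6.
Dalia is living and takes 1/6.
Fahad predeceased; the 1/3 allotted to Fahad's branch passes to Fahad's issue by representation.
The 1/3 is divided into 2 equal shares of 1/6 among Ibtisam, Ghada.
Ibtisam is living and takes 1/6.
Ghada is living and takes 1/6.
Hamid is living and takes 1/3.

Dalia 1/6; Ghada 1/6; Hamid 1/3; Ibtisam 1/6; Tariq 1/6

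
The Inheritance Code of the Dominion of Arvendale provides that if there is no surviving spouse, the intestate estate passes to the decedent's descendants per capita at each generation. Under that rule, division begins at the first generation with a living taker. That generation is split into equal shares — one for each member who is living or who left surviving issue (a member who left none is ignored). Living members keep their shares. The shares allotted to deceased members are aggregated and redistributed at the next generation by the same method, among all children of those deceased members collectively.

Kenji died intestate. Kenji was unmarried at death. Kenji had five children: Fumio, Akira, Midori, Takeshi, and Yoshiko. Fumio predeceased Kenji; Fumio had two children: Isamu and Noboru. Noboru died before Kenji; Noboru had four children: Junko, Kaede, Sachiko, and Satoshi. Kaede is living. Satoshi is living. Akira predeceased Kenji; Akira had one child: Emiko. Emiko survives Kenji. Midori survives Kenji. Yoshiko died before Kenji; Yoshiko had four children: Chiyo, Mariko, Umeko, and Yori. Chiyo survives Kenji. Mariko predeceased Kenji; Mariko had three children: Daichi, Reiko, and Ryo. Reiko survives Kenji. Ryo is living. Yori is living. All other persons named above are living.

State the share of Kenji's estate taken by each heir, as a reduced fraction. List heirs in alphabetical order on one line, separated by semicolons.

Chiyo 3/35; Daichi 6/245; Emiko 3/35; Isamu 3/35; Junko 6/245; Kaede 6/245; Midori 1/5; Reiko 6/245; Ryo 6/245; Sachiko 6/245; Satoshi 6/245; Takeshi 1/5; Umeko 3/35; Yori 3/35

There is no surviving spouse, so the entire estate passes to Kenji's descendants per capita at each generation.
At generation 1 (Fumio, Akira, Midori, Takeshi, Yoshiko) there are 5 shares of (1)/5 = 1/5 each.
Living: Midori and Takeshi — each takes 1/5.
Deceased: Fumio, Akira, and Yoshiko. Their combined 3/5 is pooled and carried to generation 2.
At generation 2 (Isamu, Noboru, Emiko, Chiyo, Mariko, Umeko, Yori) there are 7 shares of (3/5)/7 = 3/35 each.
Living: Isamu, Emiko, Chiyo, Umeko, and Yori — each takes 3/35.
Deceased: Noboru and Mariko. Their combined 6/35 is pooled and carried to generation 3.
At generation 3 (Junko, Kaede, Sachiko, Satoshi, Daichi, Reiko, Ryo) there are 7 shares of (6/35)/7 = 6/245 each.
Living: Junko, Kaede, Sachiko, Satoshi, Daichi, Reiko, and Ryo — each takes 6/245.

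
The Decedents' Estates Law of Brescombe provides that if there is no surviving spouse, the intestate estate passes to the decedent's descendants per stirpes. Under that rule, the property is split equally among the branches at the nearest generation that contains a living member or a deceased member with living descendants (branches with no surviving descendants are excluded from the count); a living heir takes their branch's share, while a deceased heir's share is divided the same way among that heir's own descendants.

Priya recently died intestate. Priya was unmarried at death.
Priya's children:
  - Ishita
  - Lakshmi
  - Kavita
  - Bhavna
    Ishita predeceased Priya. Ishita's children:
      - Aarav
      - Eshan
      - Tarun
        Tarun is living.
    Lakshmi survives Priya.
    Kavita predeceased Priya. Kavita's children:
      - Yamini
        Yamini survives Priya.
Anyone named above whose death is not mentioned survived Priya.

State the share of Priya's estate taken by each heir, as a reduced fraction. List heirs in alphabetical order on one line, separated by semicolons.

There is no surviving spouse, so the entire estate passes to Priya's descendants per stirpes.
The estate is divided into 4 equal shares of 1/4 among Ishita, Lakshmi, Kavita, Bhavna.
Ishita predeceased; the 1/4 allotted to Ishita's branch passes to Ishita's issue by representation.
The 1/4 is divided into 3 equal shares of 1/12 among Aarav, Eshan, Tarun.
Aarav is living and takes 1/12.
Eshan is living and takes 1/12.
Tarun is living and takes 1/12.
Lakshmi is living and takes 1/4.
Kavita predeceased; the 1/4 allotted to Kavita's branch passes to Kavita's issue by representation.
Yamini is the sole taker at this level and receives the full 1/4.
Bhavna is living and takes 1/4.

Aarav 1/12; Bhavna 1/4; Eshan 1/12; Lakshmi 1/4; Tarun 1/12; Yamini 1/4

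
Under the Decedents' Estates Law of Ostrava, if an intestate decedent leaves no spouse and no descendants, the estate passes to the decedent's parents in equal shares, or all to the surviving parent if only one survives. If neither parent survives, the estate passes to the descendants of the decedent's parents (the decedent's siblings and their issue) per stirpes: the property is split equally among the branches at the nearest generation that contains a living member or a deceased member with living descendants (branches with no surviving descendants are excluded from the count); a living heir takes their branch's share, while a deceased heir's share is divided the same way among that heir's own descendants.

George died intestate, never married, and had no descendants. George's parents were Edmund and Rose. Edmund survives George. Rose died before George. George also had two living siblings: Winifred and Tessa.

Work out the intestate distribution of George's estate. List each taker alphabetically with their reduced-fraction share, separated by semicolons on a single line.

Only one parent, Edmund, survives, so Edmund takes the entire estate. The siblings take nothing because a surviving parent has priority.

Edmund 1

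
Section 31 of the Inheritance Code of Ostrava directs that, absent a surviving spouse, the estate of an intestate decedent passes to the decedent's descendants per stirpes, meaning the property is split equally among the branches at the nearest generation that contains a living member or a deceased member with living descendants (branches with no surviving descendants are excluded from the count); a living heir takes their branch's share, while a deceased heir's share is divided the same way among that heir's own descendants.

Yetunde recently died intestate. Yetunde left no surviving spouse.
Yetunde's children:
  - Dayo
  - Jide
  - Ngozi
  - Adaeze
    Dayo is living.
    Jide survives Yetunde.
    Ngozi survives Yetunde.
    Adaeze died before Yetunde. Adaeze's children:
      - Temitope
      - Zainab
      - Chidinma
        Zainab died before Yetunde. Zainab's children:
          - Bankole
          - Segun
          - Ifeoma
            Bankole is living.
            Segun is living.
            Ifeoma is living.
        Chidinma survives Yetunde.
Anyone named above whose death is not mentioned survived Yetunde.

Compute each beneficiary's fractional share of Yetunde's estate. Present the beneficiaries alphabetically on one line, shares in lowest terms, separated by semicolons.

There is no surviving spouse, so the entire estate passes to Yetunde's descendants per stirpes.
The estate is divided into 4 equal shares of 1/4 among Dayo, Jide, Ngozi, Adaeze.
Dayo is living and takes 1/4.
Jide is living and takes 1/4.
Ngozi is living and takes 1/4.
Adaeze predeceased; the 1/4 allotted to Adaeze's branch passes to Adaeze's issue by representation.
The 1/4 is divided into 3 equal shares of 1/12 among Temitope, Zainab, Chidinma.
Temitope is living and takes 1/12.
Zainab predeceased; the 1/12 allotted to Zainab's branch passes to Zainab's issue by representation.
The 1/12 is divided into 3 equal shares of 1/36 among Bankole, Segun, Ifeoma.
Bankole is living and takes 1/36.
Segun is living and takes 1/36.
Ifeoma is living and takes 1/36.
Chidinma is living and takes 1/12.

Bankole 1/36; Chidinma 1/12; Dayo 1/4; Ifeoma 1/36; Jide 1/4; Ngozi 1/4; Segun 1/36; Temitope 1/12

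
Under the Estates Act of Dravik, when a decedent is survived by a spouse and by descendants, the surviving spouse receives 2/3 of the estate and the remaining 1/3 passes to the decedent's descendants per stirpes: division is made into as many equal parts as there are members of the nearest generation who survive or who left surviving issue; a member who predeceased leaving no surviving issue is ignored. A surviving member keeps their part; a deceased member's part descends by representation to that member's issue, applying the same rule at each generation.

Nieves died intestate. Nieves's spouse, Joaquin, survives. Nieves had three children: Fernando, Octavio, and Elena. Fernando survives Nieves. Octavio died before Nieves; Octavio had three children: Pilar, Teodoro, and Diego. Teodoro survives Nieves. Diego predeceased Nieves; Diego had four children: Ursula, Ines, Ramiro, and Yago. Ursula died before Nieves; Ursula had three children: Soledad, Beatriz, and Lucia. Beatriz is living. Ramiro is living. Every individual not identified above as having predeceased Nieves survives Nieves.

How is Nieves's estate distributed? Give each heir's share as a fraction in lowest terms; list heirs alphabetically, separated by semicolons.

Joaquin, as surviving spouse, takes 2/3.
The remaining 1/3 passes to Nieves's descendants per stirpes.
The 1/3 is divided into 3 equal shares of 1/9 among Fernando, Octavio, Elena.
Fernando is living and takes 1/9.
Octavio predeceased; the 1/9 allotted to Octavio's branch passes to Octavio's issue by representation.
The 1/9 is divided into 3 equal shares of 1/27 among Pilar, Teodoro, Diego.
Pilar is living and takes 1/27.
Teodoro is living and takes 1/27.
Diego predeceased; the 1/27 allotted to Diego's branch passes to Diego's issue by representation.
The 1/27 is divided into 4 equal shares of 1/108 among Ursula, Ines, Ramiro, Yago.
Ursula predeceased; the 1/108 allotted to Ursula's branch passes to Ursula's issue by representation.
The 1/108 is divided into 3 equal shares of 1/324 among Soledad, Beatriz, Lucia.
Soledad is living and takes 1/324.
Beatriz is living and takes 1/324.
Lucia is living and takes 1/324.
Ines is living and takes 1/108.
Ramiro is living and takes 1/108.
Yago is living and takes 1/108.
Elena is living and takes 1/9.

Beatriz 1/324; Elena 1/9; Fernando 1/9; Ines 1/108; Joaquin 2/3; Lucia 1/324; Pilar 1/27; Ramiro 1/108; Soledad 1/324; Teodoro 1/27; Yago 1/108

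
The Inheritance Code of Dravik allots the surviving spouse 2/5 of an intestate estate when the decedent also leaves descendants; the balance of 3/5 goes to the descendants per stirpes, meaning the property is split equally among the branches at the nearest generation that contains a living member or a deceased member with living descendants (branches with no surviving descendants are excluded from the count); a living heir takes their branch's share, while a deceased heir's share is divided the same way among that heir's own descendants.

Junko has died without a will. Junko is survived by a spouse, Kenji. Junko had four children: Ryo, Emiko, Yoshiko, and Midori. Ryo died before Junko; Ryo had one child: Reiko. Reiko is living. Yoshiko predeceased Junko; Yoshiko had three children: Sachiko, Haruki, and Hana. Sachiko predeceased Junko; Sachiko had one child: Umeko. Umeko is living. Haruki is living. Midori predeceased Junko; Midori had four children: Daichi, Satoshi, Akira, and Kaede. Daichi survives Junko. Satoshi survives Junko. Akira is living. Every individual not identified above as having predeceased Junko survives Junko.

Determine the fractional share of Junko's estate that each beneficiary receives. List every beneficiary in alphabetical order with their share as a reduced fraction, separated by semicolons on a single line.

Akira 3/80; Daichi 3/80; Emiko 3/20; Hana 1/20; Haruki 1/20; Kaede 3/80; Kenji 2/5; Reiko 3/20; Satoshi 3/80; Umeko 1/20

Kenji, as surviving spouse, takes 2/5.
The remaining 3/5 passes to Junko's descendants per stirpes.
The 3/5 is divided into 4 equal shares of 3/20 among Ryo, Emiko, Yoshiko, Midori.
Ryo predeceased; the 3/20 allotted to Ryo's branch passes to Ryo's issue by representation.
Reiko is the sole taker at this level and receives the full 3/20.
Emiko is living and takes 3/20.
Yoshiko predeceased; the 3/20 allotted to Yoshiko's branch passes to Yoshiko's issue by representation.
The 3/20 is divided into 3 equal shares of 1/20 among Sachiko, Haruki, Hana.
Sachiko predeceased; the 1/20 allotted to Sachiko's branch passes to Sachiko's issue by representation.
Umeko is the sole taker at this level and receives the full 1/20.
Haruki is living and takes 1/20.
Hana is living and takes 1/20.
Midori predeceased; the 3/20 allotted to Midori's branch passes to Midori's issue by representation.
The 3/20 is divided into 4 equal shares of 3/80 among Daichi, Satoshi, Akira, Kaede.
Daichi is living and takes 3/80.
Satoshi is living and takes 3/80.
Akira is living and takes 3/80.
Kaede is living and takes 3/80.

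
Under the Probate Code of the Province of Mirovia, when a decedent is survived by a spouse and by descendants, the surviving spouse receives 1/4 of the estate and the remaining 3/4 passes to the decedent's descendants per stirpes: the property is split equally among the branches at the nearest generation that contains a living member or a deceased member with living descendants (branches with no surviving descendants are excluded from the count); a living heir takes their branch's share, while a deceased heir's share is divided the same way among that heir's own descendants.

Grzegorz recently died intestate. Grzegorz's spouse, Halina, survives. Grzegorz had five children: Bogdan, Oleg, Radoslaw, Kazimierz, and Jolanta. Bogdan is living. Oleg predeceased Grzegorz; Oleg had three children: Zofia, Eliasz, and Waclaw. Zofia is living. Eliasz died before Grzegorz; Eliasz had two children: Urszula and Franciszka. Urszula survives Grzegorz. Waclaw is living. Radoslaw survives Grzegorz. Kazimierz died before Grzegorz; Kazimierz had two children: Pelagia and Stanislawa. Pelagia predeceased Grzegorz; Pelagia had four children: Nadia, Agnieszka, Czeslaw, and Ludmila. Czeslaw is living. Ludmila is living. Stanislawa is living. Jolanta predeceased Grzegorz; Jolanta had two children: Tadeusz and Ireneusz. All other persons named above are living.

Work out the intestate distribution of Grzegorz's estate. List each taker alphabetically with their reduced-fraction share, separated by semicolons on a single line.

Agnieszka 3/160; Bogdan 3/20; Czeslaw 3/160; Franciszka 1/40; Halina 1/4; Ireneusz 3/40; Ludmila 3/160; Nadia 3/160; Radoslaw 3/20; Stanislawa 3/40; Tadeusz 3/40; Urszula 1/40; Waclaw 1/20; Zofia 1/20

Halina, as surviving spouse, takes 1/4.
The remaining 3/4 passes to Grzegorz's descendants per stirpes.
The 3/4 is divided into 5 equal shares of 3/20 among Bogdan, Oleg, Radoslaw, Kazimierz, Jolanta.
Bogdan is living and takes 3/20.
Oleg predeceased; the 3/20 allotted to Oleg's branch passes to Oleg's issue by representation.
The 3/20 is divided into 3 equal shares of 1/20 among Zofia, Eliasz, Waclaw.
Zofia is living and takes 1/20.
Eliasz predeceased; the 1/20 allotted to Eliasz's branch passes to Eliasz's issue by representation.
The 1/20 is divided into 2 equal shares of 1/40 among Urszula, Franciszka.
Urszula is living and takes 1/40.
Franciszka is living and takes 1/40.
Waclaw is living and takes 1/20.
Radoslaw is living and takes 3/20.
Kazimierz predeceased; the 3/20 allotted to Kazimierz's branch passes to Kazimierz's issue by representation.
The 3/20 is divided into 2 equal shares of 3/40 among Pelagia, Stanislawa.
Pelagia predeceased; the 3/40 allotted to Pelagia's branch passes to Pelagia's issue by representation.
The 3/40 is divided into 4 equal shares of 3/160 among Nadia, Agnieszka, Czeslaw, Ludmila.
Nadia is living and takes 3/160.
Agnieszka is living and takes 3/160.
Czeslaw is living and takes 3/160.
Ludmila is living and takes 3/160.
Stanislawa is living and takes 3/40.
Jolanta predeceased; the 3/20 allotted to Jolanta's branch passes to Jolanta's issue by representation.
The 3/20 is divided into 2 equal shares of 3/40 among Tadeusz, Ireneusz.
Tadeusz is living and takes 3/40.
Ireneusz is living and takes 3/40.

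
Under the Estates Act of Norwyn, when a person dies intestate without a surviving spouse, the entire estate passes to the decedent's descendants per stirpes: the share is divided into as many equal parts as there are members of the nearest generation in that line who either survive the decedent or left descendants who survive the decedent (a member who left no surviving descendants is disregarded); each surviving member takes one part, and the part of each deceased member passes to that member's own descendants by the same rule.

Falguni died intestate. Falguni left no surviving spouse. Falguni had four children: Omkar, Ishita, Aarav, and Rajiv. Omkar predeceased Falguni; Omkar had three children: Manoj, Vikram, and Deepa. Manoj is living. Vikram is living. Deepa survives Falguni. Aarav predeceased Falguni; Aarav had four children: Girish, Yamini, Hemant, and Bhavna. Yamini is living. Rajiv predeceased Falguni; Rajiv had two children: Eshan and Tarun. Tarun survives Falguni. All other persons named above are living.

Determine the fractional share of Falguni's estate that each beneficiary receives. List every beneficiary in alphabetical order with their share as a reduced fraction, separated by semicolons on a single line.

There is no surviving spouse, so the entire estate passes to Falguni's descendants per stirpes.
The estate is divided into 4 equal shares of 1/4 among Omkar, Ishita, Aarav, Rajiv.
Omkar predeceased; the 1/4 allotted to Omkar's branch passes to Omkar's issue by representation.
The 1/4 is divided into 3 equal shares of 1/12 among Manoj, Vikram, Deepa.
Manoj is living and takes 1/12.
Vikram is living and takes 1/12.
Deepa is living and takes 1/12.
Ishita is living and takes 1/4.
Aarav predeceased; the 1/4 allotted to Aarav's branch passes to Aarav's issue by representation.
The 1/4 is divided into 4 equal shares of 1/16 among Girish, Yamini, Hemant, Bhavna.
Girish is living and takes 1/16.
Yamini is living and takes 1/16.
Hemant is living and takes 1/16.
Bhavna is living and takes 1/16.
Rajiv predeceased; the 1/4 allotted to Rajiv's branch passes to Rajiv's issue by representation.
The 1/4 is divided into 2 equal shares of 1/8 among Eshan, Tarun.
Eshan is living and takes 1/8.
Tarun is living and takes 1/8.

Bhavna 1/16; Deepa 1/12; Eshan 1/8; Girish 1/16; Hemant 1/16; Ishita 1/4; Manoj 1/12; Tarun 1/8; Vikram 1/12; Yamini 1/16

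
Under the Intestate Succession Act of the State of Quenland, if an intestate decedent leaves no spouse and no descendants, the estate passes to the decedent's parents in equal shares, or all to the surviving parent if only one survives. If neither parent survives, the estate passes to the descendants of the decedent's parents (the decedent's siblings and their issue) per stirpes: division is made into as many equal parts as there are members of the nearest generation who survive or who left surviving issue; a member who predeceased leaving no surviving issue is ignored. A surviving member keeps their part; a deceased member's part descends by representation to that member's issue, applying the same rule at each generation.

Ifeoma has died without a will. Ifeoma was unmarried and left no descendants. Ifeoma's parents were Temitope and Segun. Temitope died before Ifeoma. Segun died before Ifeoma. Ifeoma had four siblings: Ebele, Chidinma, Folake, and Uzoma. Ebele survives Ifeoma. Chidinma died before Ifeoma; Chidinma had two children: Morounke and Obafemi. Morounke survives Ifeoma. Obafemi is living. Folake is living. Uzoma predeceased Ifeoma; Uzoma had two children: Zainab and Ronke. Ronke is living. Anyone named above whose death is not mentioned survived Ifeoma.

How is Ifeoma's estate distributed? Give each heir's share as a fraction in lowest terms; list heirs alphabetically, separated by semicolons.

Neither parent survives and there are no descendants, so the estate passes to Ifeoma's siblings and their issue per stirpes.
The estate is divided into 4 equal shares of 1/4 among Ebele, Chidinma, Folake, Uzoma.
Ebele is living and takes 1/4.
Chidinma predeceased; the 1/4 allotted to Chidinma's branch passes to Chidinma's issue by representation.
The 1/4 is divided into 2 equal shares of 1/8 among Morounke, Obafemi.
Morounke is living and takes 1/8.
Obafemi is living and takes 1/8.
Folake is living and takes 1/4.
Uzoma predeceased; the 1/4 allotted to Uzoma's branch passes to Uzoma's issue by representation.
The 1/4 is divided into 2 equal shares of 1/8 among Zainab, Ronke.
Zainab is living and takes 1/8.
Ronke is living and takes 1/8.

Ebele 1/4; Folake 1/4; Morounke 1/8; Obafemi 1/8; Ronke 1/8; Zainab 1/8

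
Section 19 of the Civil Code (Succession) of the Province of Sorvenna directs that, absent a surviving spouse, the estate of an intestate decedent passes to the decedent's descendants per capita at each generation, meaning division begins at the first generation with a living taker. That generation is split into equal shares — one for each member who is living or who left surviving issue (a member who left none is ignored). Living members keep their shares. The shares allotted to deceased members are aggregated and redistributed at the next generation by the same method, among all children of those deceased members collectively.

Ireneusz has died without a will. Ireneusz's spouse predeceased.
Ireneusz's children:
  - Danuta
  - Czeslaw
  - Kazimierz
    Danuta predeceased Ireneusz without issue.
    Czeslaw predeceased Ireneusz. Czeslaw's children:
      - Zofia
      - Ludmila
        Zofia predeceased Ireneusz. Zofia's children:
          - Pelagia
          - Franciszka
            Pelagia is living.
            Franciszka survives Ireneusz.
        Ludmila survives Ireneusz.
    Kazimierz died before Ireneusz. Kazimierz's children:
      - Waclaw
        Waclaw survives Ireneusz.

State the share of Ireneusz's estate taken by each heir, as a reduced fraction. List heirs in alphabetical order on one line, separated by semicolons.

Franciszka 1/6; Ludmila 1/3; Pelagia 1/6; Waclaw 1/3

There is no surviving spouse, so the entire estate passes to Ireneusz's descendants per capita at each generation.
No one at generation 1 (Czeslaw, Kazimierz) is living; moving to the next generation.
At generation 2 (Zofia, Ludmila, Waclaw) there are 3 shares of (1)/3 = 1/3 each.
Living: Ludmila and Waclaw — each takes 1/3.
Deceased: Zofia. That 1/3 share is carried to generation 3.
At generation 3 (Pelagia, Franciszka) there are 2 shares of (1/3)/2 = 1/6 each.
Living: Pelagia and Franciszka — each takes 1/6.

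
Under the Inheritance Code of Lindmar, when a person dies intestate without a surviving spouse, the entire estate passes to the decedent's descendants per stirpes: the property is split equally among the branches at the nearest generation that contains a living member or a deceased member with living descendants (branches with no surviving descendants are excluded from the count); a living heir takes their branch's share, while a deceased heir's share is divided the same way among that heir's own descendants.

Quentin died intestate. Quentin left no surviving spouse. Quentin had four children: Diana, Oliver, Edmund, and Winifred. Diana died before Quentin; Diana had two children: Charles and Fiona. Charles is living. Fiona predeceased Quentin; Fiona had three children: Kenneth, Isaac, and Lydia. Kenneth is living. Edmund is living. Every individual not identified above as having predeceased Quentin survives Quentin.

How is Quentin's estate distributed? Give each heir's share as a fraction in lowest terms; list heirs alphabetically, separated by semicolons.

Charles 1/8; Edmund 1/4; Isaac 1/24; Kenneth 1/24; Lydia 1/24; Oliver 1/4; Winifred 1/4

There is no surviving spouse, so the entire estate passes to Quentin's descendants per stirpes.
The estate is divided into 4 equal shares of 1/4 among Diana, Oliver, Edmund, Winifred.
Diana predeceased; the 1/4 allotted to Diana's branch passes to Diana's issue by representation.
The 1/4 is divided into 2 equal shares of 1/8 among Charles, Fiona.
Charles is living and takes 1/8.
Fiona predeceased; the 1/8 allotted to Fiona's branch passes to Fiona's issue by representation.
The 1/8 is divided into 3 equal shares of 1/24 among Kenneth, Isaac, Lydia.
Kenneth is living and takes 1/24.
Isaac is living and takes 1/24.
Lydia is living and takes 1/24.
Oliver is living and takes 1/4.
Edmund is living and takes 1/4.
Winifred is living and takes 1/4.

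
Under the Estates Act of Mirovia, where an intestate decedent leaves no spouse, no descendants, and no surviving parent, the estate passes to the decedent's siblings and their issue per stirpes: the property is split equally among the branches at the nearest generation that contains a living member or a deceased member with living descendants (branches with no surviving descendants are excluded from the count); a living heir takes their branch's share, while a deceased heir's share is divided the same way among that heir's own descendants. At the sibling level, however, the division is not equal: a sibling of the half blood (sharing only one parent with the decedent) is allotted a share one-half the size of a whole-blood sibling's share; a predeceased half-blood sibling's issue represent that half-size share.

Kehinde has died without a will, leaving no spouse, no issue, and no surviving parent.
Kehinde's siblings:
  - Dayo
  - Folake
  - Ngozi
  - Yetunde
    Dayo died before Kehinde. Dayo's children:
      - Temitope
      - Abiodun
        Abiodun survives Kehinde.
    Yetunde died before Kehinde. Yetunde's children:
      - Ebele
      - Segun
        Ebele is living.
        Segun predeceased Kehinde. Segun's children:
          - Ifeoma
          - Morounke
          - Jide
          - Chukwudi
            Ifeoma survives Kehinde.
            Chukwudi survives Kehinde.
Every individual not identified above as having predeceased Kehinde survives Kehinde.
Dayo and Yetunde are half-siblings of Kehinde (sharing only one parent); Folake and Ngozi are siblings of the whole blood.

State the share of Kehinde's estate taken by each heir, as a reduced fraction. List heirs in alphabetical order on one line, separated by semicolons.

No spouse, descendants, or parent survives, so the estate passes to Kehinde's siblings per stirpes.
Half-blood siblings count for one-half the weight of whole-blood siblings at the initial division.
Dividing 1 in proportion to weights (total weight 3): Dayo (weight 1/2) → 1/6; Folake (weight 1) → 1/3; Ngozi (weight 1) → 1/3; Yetunde (weight 1/2) → 1/6.
Dayo predeceased; the 1/6 allotted to Dayo's branch passes to Dayo's issue by representation.
The 1/6 is divided into 2 equal shares of 1/12 among Temitope, Abiodun.
Temitope is living and takes 1/12.
Abiodun is living and takes 1/12.
Folake is living and takes 1/3.
Ngozi is living and takes 1/3.
Yetunde predeceased; the 1/6 allotted to Yetunde's branch passes to Yetunde's issue by representation.
The 1/6 is divided into 2 equal shares of 1/12 among Ebele, Segun.
Ebele is living and takes 1/12.
Segun predeceased; the 1/12 allotted to Segun's branch passes to Segun's issue by representation.
The 1/12 is divided into 4 equal shares of 1/48 among Ifeoma, Morounke, Jide, Chukwudi.
Ifeoma is living and takes 1/48.
Morounke is living and takes 1/48.
Jide is living and takes 1/48.
Chukwudi is living and takes 1/48.

Abiodun 1/12; Chukwudi 1/48; Ebele 1/12; Folake 1/3; Ifeoma 1/48; Jide 1/48; Morounke 1/48; Ngozi 1/3; Temitope 1/12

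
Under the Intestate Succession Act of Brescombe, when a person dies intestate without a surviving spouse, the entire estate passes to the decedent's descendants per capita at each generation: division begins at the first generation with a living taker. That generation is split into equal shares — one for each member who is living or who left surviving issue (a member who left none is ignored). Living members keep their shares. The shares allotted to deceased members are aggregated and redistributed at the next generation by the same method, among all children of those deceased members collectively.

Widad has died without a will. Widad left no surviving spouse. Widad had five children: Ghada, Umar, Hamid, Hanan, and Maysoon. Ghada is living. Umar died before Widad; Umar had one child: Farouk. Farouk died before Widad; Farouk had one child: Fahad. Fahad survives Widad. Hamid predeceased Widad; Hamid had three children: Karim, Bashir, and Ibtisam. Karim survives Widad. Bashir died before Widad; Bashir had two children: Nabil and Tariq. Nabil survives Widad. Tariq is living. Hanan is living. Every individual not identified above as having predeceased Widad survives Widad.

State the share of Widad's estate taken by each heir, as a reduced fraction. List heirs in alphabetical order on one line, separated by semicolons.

There is no surviving spouse, so the entire estate passes to Widad's descendants per capita at each generation.
At generation 1 (Ghada, Umar, Hamid, Hanan, Maysoon) there are 5 shares of (1)/5 = 1/5 each.
Living: Ghada, Hanan, and Maysoon — each takes 1/5.
Deceased: Umar and Hamid. Their combined 2/5 is pooled and carried to generation 2.
At generation 2 (Farouk, Karim, Bashir, Ibtisam) there are 4 shares of (2/5)/4 = 1/10 each.
Living: Karim and Ibtisam — each takes 1/10.
Deceased: Farouk and Bashir. Their combined 1/5 is pooled and carried to generation 3.
At generation 3 (Fahad, Nabil, Tariq) there are 3 shares of (1/5)/3 = 1/15 each.
Living: Fahad, Nabil, and Tariq — each takes 1/15.

Fahad 1/15; Ghada 1/5; Hanan 1/5; Ibtisam 1/10; Karim 1/10; Maysoon 1/5; Nabil 1/15; Tariq 1/15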